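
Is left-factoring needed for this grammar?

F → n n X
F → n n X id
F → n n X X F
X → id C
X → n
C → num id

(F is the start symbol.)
Left-factoring is needed when two productions for the same non-terminal
share a common prefix on the right-hand side.

Productions for F:
  F → n n X
  F → n n X id
  F → n n X X F
Productions for X:
  X → id C
  X → n

Found common prefix 'n n X' in productions for F

Answer: Yes, F has productions with common prefix 'n n X'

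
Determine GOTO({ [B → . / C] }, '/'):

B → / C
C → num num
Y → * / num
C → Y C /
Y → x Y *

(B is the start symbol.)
GOTO(I, '/') = CLOSURE({ [A → αX.β] : [A → α.Xβ] ∈ I, X = '/' })

Items with dot before '/', with the dot advanced:
  [B → . / C] → [B → / . C]
Closure of the advanced items:
  [B → / . C] has the dot before C: add [C → . num num], [C → . Y C /]
  [C → . Y C /] has the dot before Y: add [Y → . * / num], [Y → . x Y *]

GOTO = { [B → / . C], [C → . Y C /], [C → . num num], [Y → . * / num], [Y → . x Y *] }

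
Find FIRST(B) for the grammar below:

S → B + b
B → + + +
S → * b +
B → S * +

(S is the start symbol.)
To compute FIRST(B), examine every production with B on the left-hand side, reading each right-hand side left to right until a non-nullable symbol is reached.

FIRST sets of the other non-terminals involved (by the same procedure, iterated to a fixed point):
  FIRST(S) = { '*', '+' }

From B → + + +:
  - '+' is a terminal: add '+' and stop
From B → S * +:
  - S is a non-terminal: add FIRST(S) \ {ε} = { '*', '+' }
    S is not nullable, so stop

Collecting: FIRST(B) = { '*', '+' }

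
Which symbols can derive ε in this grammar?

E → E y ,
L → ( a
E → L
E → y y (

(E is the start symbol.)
A non-terminal is nullable if it can derive ε (the empty string): either it has an ε-production, or it has a production whose right-hand side consists entirely of nullable non-terminals.

There are no ε-productions, so no non-terminal can derive ε.
No non-terminals are nullable.

Answer: None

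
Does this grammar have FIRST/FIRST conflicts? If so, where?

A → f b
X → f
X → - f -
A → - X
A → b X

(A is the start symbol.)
A FIRST/FIRST conflict occurs when two productions N → α and N → β for the same non-terminal have FIRST(α) ∩ FIRST(β) ≠ ∅ (with ε ∈ FIRST of a nullable right-hand side, so two nullable alternatives also conflict).

Productions for A:
  A → f b: FIRST = { 'f' }
  A → - X: FIRST = { '-' }
  A → b X: FIRST = { 'b' }
Productions for X:
  X → f: FIRST = { 'f' }
  X → - f -: FIRST = { '-' }

All alternatives of each non-terminal have pairwise disjoint FIRST sets.

Answer: No FIRST/FIRST conflicts.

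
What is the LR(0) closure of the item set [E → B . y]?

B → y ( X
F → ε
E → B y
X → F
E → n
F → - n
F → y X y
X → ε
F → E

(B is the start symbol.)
Start with: [E → B . y]
The dot precedes the terminal y, so nothing is added.

CLOSURE = { [E → B . y] }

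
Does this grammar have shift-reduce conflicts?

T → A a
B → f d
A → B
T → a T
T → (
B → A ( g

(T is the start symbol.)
No shift-reduce conflicts

A shift-reduce conflict occurs when an LR(0) state has both:
  - a complete (reduce) item [A → α .] (dot at the end), and
  - a shift item [B → β . c γ] (dot before a terminal).

Augment with T' → T and build the canonical LR(0) collection (I0 = CLOSURE({[T' → . T]}), then GOTO on every symbol after a dot until no new states appear). It has 12 states:
  I0: { [A → . B], [B → . A ( g], [B → . f d], [T → . (], [T → . A a], [T → . a T], [T' → . T] }  — shift
  I1: { [T → ( .] }  — reduce
  I2: { [B → A . ( g], [T → A . a] }  — shift
  I3: { [A → B .] }  — reduce
  I4: { [T' → T .] }  — accept
  I5: { [A → . B], [B → . A ( g], [B → . f d], [T → . (], [T → . A a], [T → . a T], [T → a . T] }  — shift
  I6: { [B → f . d] }  — shift
  I7: { [B → f d .] }  — reduce
  I8: { [T → a T .] }  — reduce
  I9: { [B → A ( . g] }  — shift
  I10: { [T → A a .] }  — reduce
  I11: { [B → A ( g .] }  — reduce

No state contains both a complete item and a shift item.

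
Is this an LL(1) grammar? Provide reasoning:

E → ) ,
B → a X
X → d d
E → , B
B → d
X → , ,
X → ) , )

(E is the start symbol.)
A grammar is LL(1) if for each non-terminal N with multiple productions, the predict sets of those productions are pairwise disjoint, where PREDICT(N → α) = (FIRST(α) \ {ε}) ∪ (FOLLOW(N) if α ⇒* ε).

For E:
  PREDICT(E → ')' ',') = { ')' }
  PREDICT(E → ',' B) = { ',' }
For B:
  PREDICT(B → a X) = { 'a' }
  PREDICT(B → d) = { 'd' }
For X:
  PREDICT(X → d d) = { 'd' }
  PREDICT(X → ',' ',') = { ',' }
  PREDICT(X → ')' ',' ')') = { ')' }

All predict sets are disjoint. The grammar IS LL(1).

Answer: Yes, the grammar is LL(1).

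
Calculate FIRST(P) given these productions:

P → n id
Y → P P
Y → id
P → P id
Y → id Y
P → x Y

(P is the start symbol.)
To compute FIRST(P), examine every production with P on the left-hand side, reading each right-hand side left to right until a non-nullable symbol is reached.

From P → n id:
  - n is a terminal: add 'n' and stop
From P → P id:
  - P is the symbol being defined: contributes nothing new
    P is not nullable, so stop
From P → x Y:
  - x is a terminal: add 'x' and stop

Collecting: FIRST(P) = { 'n', 'x' }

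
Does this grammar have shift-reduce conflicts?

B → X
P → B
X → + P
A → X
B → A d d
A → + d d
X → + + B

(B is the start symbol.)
No shift-reduce conflicts

Augment with B' → B and build the canonical LR(0) collection (I0 = CLOSURE({[B' → . B]}), then GOTO on every symbol after a dot until no new states appear). It has 13 states:
  I0: { [A → . + d d], [A → . X], [B → . A d d], [B → . X], [B' → . B], [X → . + + B], [X → . + P] }  — shift
  I1: { [A → + . d d], [A → . + d d], [A → . X], [B → . A d d], [B → . X], [P → . B], [X → + . + B], [X → + . P], [X → . + + B], [X → . + P] }  — shift
  I2: { [B → A . d d] }  — shift
  I3: { [B' → B .] }  — accept
  I4: { [A → X .], [B → X .] }  — 2 reduces
  I5: { [B → A d . d] }  — shift
  I6: { [B → A d d .] }  — reduce
  I7: { [A → + . d d], [A → . + d d], [A → . X], [B → . A d d], [B → . X], [P → . B], [X → + + . B], [X → + . + B], [X → + . P], [X → . + + B], [X → . + P] }  — shift
  I8: { [P → B .] }  — reduce
  I9: { [X → + P .] }  — reduce
  I10: { [A → + d . d] }  — shift
  I11: { [A → + d d .] }  — reduce
  I12: { [P → B .], [X → + + B .] }  — 2 reduces

No state contains both a complete item and a shift item.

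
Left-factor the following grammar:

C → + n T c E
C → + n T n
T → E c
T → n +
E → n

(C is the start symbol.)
C → + n T C'
C' → c E
C' → n
T → E c
T → n +
E → n

Left-factoring transforms A → αβ₁ | αβ₂ into A → αA' and A' → β₁ | β₂
(α is the longest common prefix among the alternatives). Repeat until
no nonterminal has two alternatives with a common prefix.

Round 1: C has alternatives sharing prefix '+ n T'. Introduce C': C → + n T C'
  Add: C' → c E
  Add: C' → n

No remaining common prefixes — done.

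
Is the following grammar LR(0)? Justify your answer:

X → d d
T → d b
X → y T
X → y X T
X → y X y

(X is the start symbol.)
Augment with X' → X and build the canonical LR(0) collection (I0 = CLOSURE({[X' → . X]}), then GOTO on every symbol after a dot until no new states appear). It has 12 states:
  I0: { [X → . d d], [X → . y T], [X → . y X T], [X → . y X y], [X' → . X] }  — shift
  I1: { [X' → X .] }  — accept
  I2: { [X → d . d] }  — shift
  I3: { [T → . d b], [X → . d d], [X → . y T], [X → . y X T], [X → . y X y], [X → y . T], [X → y . X T], [X → y . X y] }  — shift
  I4: { [X → y T .] }  — reduce
  I5: { [T → . d b], [X → y X . T], [X → y X . y] }  — shift
  I6: { [T → d . b], [X → d . d] }  — shift
  I7: { [T → d b .] }  — reduce
  I8: { [X → d d .] }  — reduce
  I9: { [X → y X T .] }  — reduce
  I10: { [T → d . b] }  — shift
  I11: { [X → y X y .] }  — reduce

Every state is either a pure shift/goto state or contains exactly one complete item and nothing to shift — no conflicts. The grammar is LR(0).

Answer: Yes, the grammar is LR(0)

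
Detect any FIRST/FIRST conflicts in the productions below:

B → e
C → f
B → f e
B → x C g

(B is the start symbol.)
No FIRST/FIRST conflicts.

Productions for B:
  B → e: FIRST = { 'e' }
  B → f e: FIRST = { 'f' }
  B → x C g: FIRST = { 'x' }
C has only one production, so no FIRST/FIRST conflict is possible there.

All alternatives of each non-terminal have pairwise disjoint FIRST sets.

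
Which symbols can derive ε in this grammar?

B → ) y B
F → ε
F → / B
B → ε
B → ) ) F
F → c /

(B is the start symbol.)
ε-productions: F → ε, B → ε
So F, B are immediately nullable.
Every non-terminal is now nullable.
Nullable = { 'B', 'F' }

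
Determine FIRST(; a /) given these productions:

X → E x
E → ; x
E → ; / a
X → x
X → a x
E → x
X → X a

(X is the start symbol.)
To compute FIRST(; a /), process the symbols left to right:
Symbol ; is a terminal. Add ';' and stop.
FIRST(; a /) = { ';' }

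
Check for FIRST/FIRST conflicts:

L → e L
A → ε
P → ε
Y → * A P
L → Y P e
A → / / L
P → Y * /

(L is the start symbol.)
A FIRST/FIRST conflict occurs when two productions N → α and N → β for the same non-terminal have FIRST(α) ∩ FIRST(β) ≠ ∅ (with ε ∈ FIRST of a nullable right-hand side, so two nullable alternatives also conflict).

FIRST sets of the non-terminals at (or reachable through a nullable prefix from) the front of some alternative:
  FIRST(Y) = { '*' }

Productions for L:
  L → e L: FIRST = { 'e' }
  L → Y P e: FIRST = { '*' }
Productions for A:
  A → ε: FIRST = { ε }
  A → / / L: FIRST = { '/' }
Productions for P:
  P → ε: FIRST = { ε }
  P → Y * /: FIRST = { '*' }
Y has only one production, so no FIRST/FIRST conflict is possible there.

All alternatives of each non-terminal have pairwise disjoint FIRST sets.

Answer: No FIRST/FIRST conflicts.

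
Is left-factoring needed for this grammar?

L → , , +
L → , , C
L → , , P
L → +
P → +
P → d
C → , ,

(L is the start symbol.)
Left-factoring is needed when two productions for the same non-terminal
share a common prefix on the right-hand side.

Productions for L:
  L → , , +
  L → , , C
  L → , , P
  L → +
Productions for P:
  P → +
  P → d

Found common prefix ', ,' in productions for L

Answer: Yes, L has productions with common prefix ', ,'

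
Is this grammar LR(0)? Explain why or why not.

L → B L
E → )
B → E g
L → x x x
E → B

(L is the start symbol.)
No. Shift-reduce conflict between [E → B .] and [E → . )]

A grammar is LR(0) if no state in the canonical LR(0) collection has:
  - both a shift item (dot before a terminal) and a complete item (shift-reduce conflict), or
  - two or more complete items (reduce-reduce conflict; the accept item [L' → L .] counts as a complete item here).

Augment with L' → L and build the canonical LR(0) collection (I0 = CLOSURE({[L' → . L]}), then GOTO on every symbol after a dot until no new states appear). It has 10 states:
  I0: { [B → . E g], [E → . )], [E → . B], [L → . B L], [L → . x x x], [L' → . L] }  — shift
  I1: { [E → ) .] }  — reduce
  I2: { [B → . E g], [E → . )], [E → . B], [E → B .], [L → . B L], [L → . x x x], [L → B . L] }  — shift, reduce
  I3: { [B → E . g] }  — shift
  I4: { [L' → L .] }  — accept
  I5: { [L → x . x x] }  — shift
  I6: { [L → x x . x] }  — shift
  I7: { [L → x x x .] }  — reduce
  I8: { [B → E g .] }  — reduce
  I9: { [L → B L .] }  — reduce

Conflict in state I2:
  Shift-reduce conflict between [E → B .] and [E → . )]
So the grammar is NOT LR(0).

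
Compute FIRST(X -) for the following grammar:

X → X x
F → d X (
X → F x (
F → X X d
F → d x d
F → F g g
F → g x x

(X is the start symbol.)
{ 'd', 'g' }

FIRST sets of the non-terminals involved (from the grammar, by fixed-point iteration):
  FIRST(X) = { 'd', 'g' }

To compute FIRST(X -), process the symbols left to right:
Symbol X is a non-terminal. Add FIRST(X) \ {ε} = { 'd', 'g' }
X is not nullable (ε ∉ FIRST(X)), so stop here.
FIRST(X -) = { 'd', 'g' }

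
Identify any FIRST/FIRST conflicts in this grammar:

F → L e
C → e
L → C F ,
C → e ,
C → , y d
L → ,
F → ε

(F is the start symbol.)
Yes. C → e / C → e ',' on { 'e' }; L → C F ',' / L → ',' on { ',' }

FIRST sets of the non-terminals at (or reachable through a nullable prefix from) the front of some alternative:
  FIRST(L) = { ',', 'e' }
  FIRST(C) = { ',', 'e' }

Productions for F:
  F → L e: FIRST = { ',', 'e' }
  F → ε: FIRST = { ε }
Productions for C:
  C → e: FIRST = { 'e' }
  C → e ,: FIRST = { 'e' }
  C → , y d: FIRST = { ',' }
Productions for L:
  L → C F ,: FIRST = { ',', 'e' }
  L → ,: FIRST = { ',' }

Conflict for C: C → e and C → e ,
  Overlap: { 'e' }
Conflict for L: L → C F , and L → ,
  Overlap: { ',' }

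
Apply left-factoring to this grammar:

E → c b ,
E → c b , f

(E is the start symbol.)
Left-factoring transforms A → αβ₁ | αβ₂ into A → αA' and A' → β₁ | β₂
(α is the longest common prefix among the alternatives). Repeat until
no nonterminal has two alternatives with a common prefix.

Round 1: E has alternatives sharing prefix 'c b ,'. Introduce E': E → c b , E'
  Add: E' → ε
  Add: E' → f

No remaining common prefixes — done.

Resulting grammar:
E → c b , E'
E' → ε
E' → f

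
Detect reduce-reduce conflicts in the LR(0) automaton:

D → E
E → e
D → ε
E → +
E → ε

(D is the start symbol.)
Yes — I0: [D → .] vs [E → .]

A reduce-reduce conflict occurs when an LR(0) state has two complete items [A → α .] and [B → β .] — both call for a reduction, and with no lookahead the parser cannot choose between them.

Augment with D' → D and build the canonical LR(0) collection (I0 = CLOSURE({[D' → . D]}), then GOTO on every symbol after a dot until no new states appear). It has 5 states:
  I0: { [D → . E], [D → .], [D' → . D], [E → . +], [E → . e], [E → .] }  — shift, 2 reduces
  I1: { [E → + .] }  — reduce
  I2: { [D' → D .] }  — accept
  I3: { [D → E .] }  — reduce
  I4: { [E → e .] }  — reduce

I0 contains complete items [D → .], [E → .] — reduce-reduce conflict.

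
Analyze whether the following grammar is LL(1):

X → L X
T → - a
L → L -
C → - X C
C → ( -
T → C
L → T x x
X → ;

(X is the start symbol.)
No. Predict set conflict for T: { '-' }

A grammar is LL(1) if for each non-terminal N with multiple productions, the predict sets of those productions are pairwise disjoint, where PREDICT(N → α) = (FIRST(α) \ {ε}) ∪ (FOLLOW(N) if α ⇒* ε).

Relevant sets:
  FIRST(L) = { '(', '-' }
  FIRST(C) = { '(', '-' }
  FIRST(T) = { '(', '-' }

For X:
  PREDICT(X → L X) = { '(', '-' }
  PREDICT(X → ';') = { ';' }
For T:
  PREDICT(T → '-' a) = { '-' }
  PREDICT(T → C) = { '(', '-' }
For L:
  PREDICT(L → L '-') = { '(', '-' }
  PREDICT(L → T x x) = { '(', '-' }
For C:
  PREDICT(C → '-' X C) = { '-' }
  PREDICT(C → '(' '-') = { '(' }

Conflict found: Predict set conflict for T: { '-' }
The grammar is NOT LL(1).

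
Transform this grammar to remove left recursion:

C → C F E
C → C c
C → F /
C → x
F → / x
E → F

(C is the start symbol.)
C is directly left-recursive. The standard transformation for
  A → A α₁ | ... | A α_m | β₁ | ... | β_n
is
  A  → β₁ A' | ... | β_n A'
  A' → α₁ A' | ... | α_m A' | ε

C → F / becomes C → F / C'
C → x becomes C → x C'
C → C F E becomes C' → F E C'
C → C c becomes C' → c C'
Add C' → ε

Productions for other non-terminals are unchanged:
  F → / x
  E → F

Resulting grammar:
C → F / C'
C → x C'
C' → F E C'
C' → c C'
C' → ε
F → / x
E → F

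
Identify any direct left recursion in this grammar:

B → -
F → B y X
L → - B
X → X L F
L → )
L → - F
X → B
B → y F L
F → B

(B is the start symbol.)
Direct left recursion occurs when N → N α for some non-terminal N (the right-hand side begins with the left-hand side itself).

B → -: starts with '-'
F → B y X: starts with B
L → - B: starts with '-'
X → X L F: LEFT RECURSIVE (starts with X)
L → ): starts with ')'
L → - F: starts with '-'
X → B: starts with B
B → y F L: starts with y
F → B: starts with B

The grammar has direct left recursion on: X.

Answer: Yes, X is left-recursive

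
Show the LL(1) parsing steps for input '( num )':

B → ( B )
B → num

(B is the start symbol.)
LL(1) parsing maintains a stack (initially the start symbol over $) and the input. At each step: if the stack top is a terminal, match it against the current input token; if it is a non-terminal N, replace it with the RHS of M[N, lookahead] (the unique production whose predict set contains the lookahead).

Stack is shown with the top on the left.

Stack    Input      Action
--------------------------
B $      ( num ) $  output B → ( B )
( B ) $  ( num ) $  match '('
B ) $    num ) $    output B → num
num ) $  num ) $    match 'num'
) $      ) $        match ')'
$        $          accept

The string is accepted.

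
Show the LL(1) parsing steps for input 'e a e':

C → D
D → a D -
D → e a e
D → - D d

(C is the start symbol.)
LL(1) parsing maintains a stack (initially the start symbol over $) and the input. At each step: if the stack top is a terminal, match it against the current input token; if it is a non-terminal N, replace it with the RHS of M[N, lookahead] (the unique production whose predict set contains the lookahead).

Stack is shown with the top on the left.

Stack    Input    Action
------------------------
C $      e a e $  output C → D
D $      e a e $  output D → e a e
e a e $  e a e $  match 'e'
a e $    a e $    match 'a'
e $      e $      match 'e'
$        $        accept

The string is accepted.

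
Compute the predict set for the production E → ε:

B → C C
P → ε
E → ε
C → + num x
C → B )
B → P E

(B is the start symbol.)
PREDICT(E → ε) = (FIRST(RHS) \ {ε}) ∪ (FOLLOW(E) if ε ∈ FIRST(RHS), i.e. RHS ⇒* ε)
The right-hand side is ε (FIRST(ε) = { ε }), so the predict set is FOLLOW(E) = { $, ')' }
PREDICT(E → ε) = { $, ')' }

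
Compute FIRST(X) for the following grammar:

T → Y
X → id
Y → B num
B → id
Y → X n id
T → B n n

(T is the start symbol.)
To compute FIRST(X), examine every production with X on the left-hand side, reading each right-hand side left to right until a non-nullable symbol is reached.

From X → id:
  - id is a terminal: add 'id' and stop

Collecting: FIRST(X) = { 'id' }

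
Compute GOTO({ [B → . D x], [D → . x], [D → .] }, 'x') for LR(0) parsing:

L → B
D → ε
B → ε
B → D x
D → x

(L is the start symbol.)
GOTO(I, 'x') = CLOSURE({ [A → αX.β] : [A → α.Xβ] ∈ I, X = 'x' })

Items with dot before 'x', with the dot advanced:
  [D → . x] → [D → x .]
Closure adds nothing (no advanced item has the dot before a non-terminal).

GOTO = { [D → x .] }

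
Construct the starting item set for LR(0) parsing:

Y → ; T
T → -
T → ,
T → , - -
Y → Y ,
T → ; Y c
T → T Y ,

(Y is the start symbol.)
{ [Y → . ; T], [Y → . Y ,], [Y' → . Y] }

First, augment the grammar with Y' → Y
I₀ = CLOSURE({ [Y' → . Y] }):
  [Y' → . Y] has the dot before Y: add [Y → . ; T], [Y → . Y ,]
No further items can be added.

I₀ = { [Y → . ; T], [Y → . Y ,], [Y' → . Y] }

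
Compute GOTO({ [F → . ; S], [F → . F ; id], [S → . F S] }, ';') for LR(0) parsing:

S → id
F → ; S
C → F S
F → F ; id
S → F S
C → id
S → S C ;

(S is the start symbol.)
{ [F → . ; S], [F → . F ; id], [F → ; . S], [S → . F S], [S → . S C ;], [S → . id] }

GOTO(I, ';') = CLOSURE({ [A → αX.β] : [A → α.Xβ] ∈ I, X = ';' })

Items with dot before ';', with the dot advanced:
  [F → . ; S] → [F → ; . S]
Closure of the advanced items:
  [F → ; . S] has the dot before S: add [S → . id], [S → . F S], [S → . S C ;]
  [S → . F S] has the dot before F: add [F → . ; S], [F → . F ; id]

GOTO = { [F → . ; S], [F → . F ; id], [F → ; . S], [S → . F S], [S → . S C ;], [S → . id] }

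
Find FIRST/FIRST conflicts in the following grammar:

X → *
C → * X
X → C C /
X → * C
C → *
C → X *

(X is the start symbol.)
Yes. X → '*' / X → C C '/' on { '*' }; X → '*' / X → '*' C on { '*' }; X → C C '/' / X → '*' C on { '*' }; C → '*' X / C → '*' on { '*' }; C → '*' X / C → X '*' on { '*' }; C → '*' / C → X '*' on { '*' }

FIRST sets of the non-terminals at (or reachable through a nullable prefix from) the front of some alternative:
  FIRST(C) = { '*' }
  FIRST(X) = { '*' }

Productions for X:
  X → *: FIRST = { '*' }
  X → C C /: FIRST = { '*' }
  X → * C: FIRST = { '*' }
Productions for C:
  C → * X: FIRST = { '*' }
  C → *: FIRST = { '*' }
  C → X *: FIRST = { '*' }

Conflict for X: X → * and X → C C /
  Overlap: { '*' }
Conflict for X: X → * and X → * C
  Overlap: { '*' }
Conflict for X: X → C C / and X → * C
  Overlap: { '*' }
Conflict for C: C → * X and C → *
  Overlap: { '*' }
Conflict for C: C → * X and C → X *
  Overlap: { '*' }
Conflict for C: C → * and C → X *
  Overlap: { '*' }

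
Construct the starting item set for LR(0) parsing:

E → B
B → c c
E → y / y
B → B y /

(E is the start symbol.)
First, augment the grammar with E' → E
I₀ = CLOSURE({ [E' → . E] }):
  [E' → . E] has the dot before E: add [E → . B], [E → . y / y]
  [E → . B] has the dot before B: add [B → . c c], [B → . B y /]
No further items can be added.

I₀ = { [B → . B y /], [B → . c c], [E → . B], [E → . y / y], [E' → . E] }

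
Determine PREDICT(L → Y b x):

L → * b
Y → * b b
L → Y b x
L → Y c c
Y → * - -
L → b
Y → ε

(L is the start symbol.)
PREDICT(L → Y b x) = (FIRST(RHS) \ {ε}) ∪ (FOLLOW(L) if ε ∈ FIRST(RHS), i.e. RHS ⇒* ε)
FIRST(Y) = { '*', ε }
FIRST(Y b x) = { '*', 'b' }
ε ∉ FIRST(Y b x), so FOLLOW(L) is not added.
PREDICT(L → Y b x) = { '*', 'b' }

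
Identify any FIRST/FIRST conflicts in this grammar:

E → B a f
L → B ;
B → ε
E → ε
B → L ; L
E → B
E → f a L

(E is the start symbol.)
Yes. E → B a f / E → B on { ';' }; E → ε / E → B on { ε }

FIRST sets of the non-terminals at (or reachable through a nullable prefix from) the front of some alternative:
  FIRST(B) = { ';', ε }
  FIRST(L) = { ';' }

Productions for E:
  E → B a f: FIRST = { ';', 'a' }
  E → ε: FIRST = { ε }
  E → B: FIRST = { ';', ε }
  E → f a L: FIRST = { 'f' }
Productions for B:
  B → ε: FIRST = { ε }
  B → L ; L: FIRST = { ';' }
L has only one production, so no FIRST/FIRST conflict is possible there.

Conflict for E: E → B a f and E → B
  Overlap: { ';' }
Conflict for E: E → ε and E → B
  Overlap: { ε }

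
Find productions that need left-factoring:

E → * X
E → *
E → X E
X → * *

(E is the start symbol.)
Yes, E has productions with common prefix '*'

Left-factoring is needed when two productions for the same non-terminal
share a common prefix on the right-hand side.

Productions for E:
  E → * X
  E → *
  E → X E

Found common prefix '*' in productions for E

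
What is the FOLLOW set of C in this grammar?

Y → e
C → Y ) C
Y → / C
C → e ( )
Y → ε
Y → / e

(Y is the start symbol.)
{ $, ')' }

To compute FOLLOW(C), find every occurrence of C on a right-hand side N → α C β: add FIRST(β) \ {ε}, and if β is empty or nullable also add FOLLOW(N). Iterate to a fixed point.

In C → Y ) C: C is at the end; this adds FOLLOW(C) to itself — nothing new
In Y → / C: C is at the end, add FOLLOW(Y)

The FOLLOW sets referred to above (computed the same way, to a fixed point):
  FOLLOW(Y) = { $, ')' }

Taking the union: FOLLOW(C) = { $, ')' }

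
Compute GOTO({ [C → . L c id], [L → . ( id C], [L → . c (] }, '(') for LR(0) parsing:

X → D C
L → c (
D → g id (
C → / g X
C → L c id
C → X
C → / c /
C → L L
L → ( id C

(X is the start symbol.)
GOTO(I, '(') = CLOSURE({ [A → αX.β] : [A → α.Xβ] ∈ I, X = '(' })

Items with dot before '(', with the dot advanced:
  [L → . ( id C] → [L → ( . id C]
Closure adds nothing (no advanced item has the dot before a non-terminal).

GOTO = { [L → ( . id C] }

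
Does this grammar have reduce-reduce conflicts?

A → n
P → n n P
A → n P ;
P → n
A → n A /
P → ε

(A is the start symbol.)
Augment with A' → A and build the canonical LR(0) collection (I0 = CLOSURE({[A' → . A]}), then GOTO on every symbol after a dot until no new states appear). It has 10 states:
  I0: { [A → . n A /], [A → . n P ;], [A → . n], [A' → . A] }  — shift
  I1: { [A' → A .] }  — accept
  I2: { [A → . n A /], [A → . n P ;], [A → . n], [A → n . A /], [A → n . P ;], [A → n .], [P → . n n P], [P → . n], [P → .] }  — shift, 2 reduces
  I3: { [A → n A . /] }  — shift
  I4: { [A → n P . ;] }  — shift
  I5: { [A → . n A /], [A → . n P ;], [A → . n], [A → n . A /], [A → n . P ;], [A → n .], [P → . n n P], [P → . n], [P → .], [P → n . n P], [P → n .] }  — shift, 3 reduces
  I6: { [A → . n A /], [A → . n P ;], [A → . n], [A → n . A /], [A → n . P ;], [A → n .], [P → . n n P], [P → . n], [P → .], [P → n . n P], [P → n .], [P → n n . P] }  — shift, 3 reduces
  I7: { [A → n P . ;], [P → n n P .] }  — shift, reduce
  I8: { [A → n P ; .] }  — reduce
  I9: { [A → n A / .] }  — reduce

I2 contains complete items [A → n .], [P → .] — reduce-reduce conflict.
I5 contains complete items [A → n .], [P → .], [P → n .] — reduce-reduce conflict.
I6 contains complete items [A → n .], [P → .], [P → n .] — reduce-reduce conflict.

Answer: Yes — I2: [A → n .] vs [P → .]; I5: [A → n .] vs [P → .]; I6: [A → n .] vs [P → .]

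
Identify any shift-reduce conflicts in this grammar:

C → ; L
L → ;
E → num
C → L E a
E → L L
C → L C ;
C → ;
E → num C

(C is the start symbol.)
A shift-reduce conflict occurs when an LR(0) state has both:
  - a complete (reduce) item [A → α .] (dot at the end), and
  - a shift item [B → β . c γ] (dot before a terminal).

Augment with C' → C and build the canonical LR(0) collection (I0 = CLOSURE({[C' → . C]}), then GOTO on every symbol after a dot until no new states appear). It has 14 states:
  I0: { [C → . ; L], [C → . ;], [C → . L C ;], [C → . L E a], [C' → . C], [L → . ;] }  — shift
  I1: { [C → ; . L], [C → ; .], [L → . ;], [L → ; .] }  — shift, 2 reduces
  I2: { [C' → C .] }  — accept
  I3: { [C → . ; L], [C → . ;], [C → . L C ;], [C → . L E a], [C → L . C ;], [C → L . E a], [E → . L L], [E → . num C], [E → . num], [L → . ;] }  — shift
  I4: { [C → L C . ;] }  — shift
  I5: { [C → L E . a] }  — shift
  I6: { [C → . ; L], [C → . ;], [C → . L C ;], [C → . L E a], [C → L . C ;], [C → L . E a], [E → . L L], [E → . num C], [E → . num], [E → L . L], [L → . ;] }  — shift
  I7: { [C → . ; L], [C → . ;], [C → . L C ;], [C → . L E a], [E → num . C], [E → num .], [L → . ;] }  — shift, reduce
  I8: { [E → num C .] }  — reduce
  I9: { [C → . ; L], [C → . ;], [C → . L C ;], [C → . L E a], [C → L . C ;], [C → L . E a], [E → . L L], [E → . num C], [E → . num], [E → L . L], [E → L L .], [L → . ;] }  — shift, reduce
  I10: { [C → L E a .] }  — reduce
  I11: { [C → L C ; .] }  — reduce
  I12: { [L → ; .] }  — reduce
  I13: { [C → ; L .] }  — reduce

I1 contains reduce items [C → ; .], [L → ; .] and shift item [L → . ;] — shift-reduce conflict.
I7 contains reduce item [E → num .] and shift items [C → . ;], [C → . ; L], [L → . ;] — shift-reduce conflict.
I9 contains reduce item [E → L L .] and shift items [C → . ;], [C → . ; L], [E → . num], [E → . num C], [L → . ;] — shift-reduce conflict.

Answer: Yes — I1: [C → ; .] vs [L → . ;]; I7: [E → num .] vs [C → . ;]; I9: [E → L L .] vs [C → . ;]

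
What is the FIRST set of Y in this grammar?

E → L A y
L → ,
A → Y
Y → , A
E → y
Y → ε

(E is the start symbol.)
From Y → , A:
  - ',' is a terminal: add ',' and stop
From Y → ε:
  - ε-production, so ε ∈ FIRST(Y)

Collecting: FIRST(Y) = { ',', ε }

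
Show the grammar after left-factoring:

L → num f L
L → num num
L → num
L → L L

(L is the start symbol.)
L → num L'
L' → f L
L' → num
L' → ε
L → L L

Left-factoring transforms A → αβ₁ | αβ₂ into A → αA' and A' → β₁ | β₂
(α is the longest common prefix among the alternatives). Repeat until
no nonterminal has two alternatives with a common prefix.

Round 1: L has alternatives sharing prefix 'num'. Introduce L': L → num L'
  Add: L' → f L
  Add: L' → num
  Add: L' → ε

No remaining common prefixes — done.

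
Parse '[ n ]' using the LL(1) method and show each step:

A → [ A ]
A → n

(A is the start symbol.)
Stack is shown with the top on the left.

Stack    Input    Action
------------------------
A $      [ n ] $  output A → [ A ]
[ A ] $  [ n ] $  match '['
A ] $    n ] $    output A → n
n ] $    n ] $    match 'n'
] $      ] $      match ']'
$        $        accept

The string is accepted.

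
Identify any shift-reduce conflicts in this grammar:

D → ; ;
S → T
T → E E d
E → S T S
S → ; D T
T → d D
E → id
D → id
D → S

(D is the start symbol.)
Yes — I4: [D → S .] vs [E → . id]; I11: [S → T .] vs [E → . id]; I13: [E → S T S .] vs [E → . id]; I17: [T → E E d .] vs [D → . ; ;]; I18: [D → ; ; .] vs [D → . ; ;]

Augment with D' → D and build the canonical LR(0) collection (I0 = CLOSURE({[D' → . D]}), then GOTO on every symbol after a dot until no new states appear). It has 19 states:
  I0: { [D → . ; ;], [D → . S], [D → . id], [D' → . D], [E → . S T S], [E → . id], [S → . ; D T], [S → . T], [T → . E E d], [T → . d D] }  — shift
  I1: { [D → . ; ;], [D → . S], [D → . id], [D → ; . ;], [E → . S T S], [E → . id], [S → . ; D T], [S → . T], [S → ; . D T], [T → . E E d], [T → . d D] }  — shift
  I2: { [D' → D .] }  — accept
  I3: { [E → . S T S], [E → . id], [S → . ; D T], [S → . T], [T → . E E d], [T → . d D], [T → E . E d] }  — shift
  I4: { [D → S .], [E → . S T S], [E → . id], [E → S . T S], [S → . ; D T], [S → . T], [T → . E E d], [T → . d D] }  — shift, reduce
  I5: { [S → T .] }  — reduce
  I6: { [D → . ; ;], [D → . S], [D → . id], [E → . S T S], [E → . id], [S → . ; D T], [S → . T], [T → . E E d], [T → . d D], [T → d . D] }  — shift
  I7: { [D → id .], [E → id .] }  — 2 reduces
  I8: { [T → d D .] }  — reduce
  I9: { [D → . ; ;], [D → . S], [D → . id], [E → . S T S], [E → . id], [S → . ; D T], [S → . T], [S → ; . D T], [T → . E E d], [T → . d D] }  — shift
  I10: { [E → . S T S], [E → . id], [E → S . T S], [S → . ; D T], [S → . T], [T → . E E d], [T → . d D] }  — shift
  I11: { [E → . S T S], [E → . id], [E → S T . S], [S → . ; D T], [S → . T], [S → T .], [T → . E E d], [T → . d D] }  — shift, reduce
  I12: { [E → id .] }  — reduce
  I13: { [E → . S T S], [E → . id], [E → S . T S], [E → S T S .], [S → . ; D T], [S → . T], [T → . E E d], [T → . d D] }  — shift, reduce
  I14: { [E → . S T S], [E → . id], [S → . ; D T], [S → . T], [S → ; D . T], [T → . E E d], [T → . d D] }  — shift
  I15: { [S → ; D T .], [S → T .] }  — 2 reduces
  I16: { [E → . S T S], [E → . id], [S → . ; D T], [S → . T], [T → . E E d], [T → . d D], [T → E . E d], [T → E E . d] }  — shift
  I17: { [D → . ; ;], [D → . S], [D → . id], [E → . S T S], [E → . id], [S → . ; D T], [S → . T], [T → . E E d], [T → . d D], [T → E E d .], [T → d . D] }  — shift, reduce
  I18: { [D → . ; ;], [D → . S], [D → . id], [D → ; . ;], [D → ; ; .], [E → . S T S], [E → . id], [S → . ; D T], [S → . T], [S → ; . D T], [T → . E E d], [T → . d D] }  — shift, reduce

I4 contains reduce item [D → S .] and shift items [E → . id], [S → . ; D T], [T → . d D] — shift-reduce conflict.
I11 contains reduce item [S → T .] and shift items [E → . id], [S → . ; D T], [T → . d D] — shift-reduce conflict.
I13 contains reduce item [E → S T S .] and shift items [E → . id], [S → . ; D T], [T → . d D] — shift-reduce conflict.
I17 contains reduce item [T → E E d .] and shift items [D → . ; ;], [D → . id], [E → . id], [S → . ; D T], [T → . d D] — shift-reduce conflict.
I18 contains reduce item [D → ; ; .] and shift items [D → . ; ;], [D → ; . ;], [D → . id], [E → . id], [S → . ; D T], [T → . d D] — shift-reduce conflict.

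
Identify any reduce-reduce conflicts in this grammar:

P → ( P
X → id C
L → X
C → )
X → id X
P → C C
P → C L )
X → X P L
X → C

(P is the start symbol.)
Yes — I5: [P → C C .] vs [X → C .]; I9: [X → C .] vs [X → id C .]

A reduce-reduce conflict occurs when an LR(0) state has two complete items [A → α .] and [B → β .] — both call for a reduction, and with no lookahead the parser cannot choose between them.

Augment with P' → P and build the canonical LR(0) collection (I0 = CLOSURE({[P' → . P]}), then GOTO on every symbol after a dot until no new states appear). It has 16 states:
  I0: { [C → . )], [P → . ( P], [P → . C C], [P → . C L )], [P' → . P] }  — shift
  I1: { [C → . )], [P → ( . P], [P → . ( P], [P → . C C], [P → . C L )] }  — shift
  I2: { [C → ) .] }  — reduce
  I3: { [C → . )], [L → . X], [P → C . C], [P → C . L )], [X → . C], [X → . X P L], [X → . id C], [X → . id X] }  — shift
  I4: { [P' → P .] }  — accept
  I5: { [P → C C .], [X → C .] }  — 2 reduces
  I6: { [P → C L . )] }  — shift
  I7: { [C → . )], [L → X .], [P → . ( P], [P → . C C], [P → . C L )], [X → X . P L] }  — shift, reduce
  I8: { [C → . )], [X → . C], [X → . X P L], [X → . id C], [X → . id X], [X → id . C], [X → id . X] }  — shift
  I9: { [X → C .], [X → id C .] }  — 2 reduces
  I10: { [C → . )], [P → . ( P], [P → . C C], [P → . C L )], [X → X . P L], [X → id X .] }  — shift, reduce
  I11: { [C → . )], [L → . X], [X → . C], [X → . X P L], [X → . id C], [X → . id X], [X → X P . L] }  — shift
  I12: { [X → C .] }  — reduce
  I13: { [X → X P L .] }  — reduce
  I14: { [P → C L ) .] }  — reduce
  I15: { [P → ( P .] }  — reduce

I5 contains complete items [P → C C .], [X → C .] — reduce-reduce conflict.
I9 contains complete items [X → C .], [X → id C .] — reduce-reduce conflict.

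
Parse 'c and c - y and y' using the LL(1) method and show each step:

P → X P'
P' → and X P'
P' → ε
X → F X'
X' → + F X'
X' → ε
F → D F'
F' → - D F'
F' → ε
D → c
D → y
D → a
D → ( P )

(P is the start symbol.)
Stack is shown with the top on the left.

Stack           Input                Action
-------------------------------------------
P $             c and c - y and y $  output P → X P'
X P' $          c and c - y and y $  output X → F X'
F X' P' $       c and c - y and y $  output F → D F'
D F' X' P' $    c and c - y and y $  output D → c
c F' X' P' $    c and c - y and y $  match 'c'
F' X' P' $      and c - y and y $    output F' → ε
X' P' $         and c - y and y $    output X' → ε
P' $            and c - y and y $    output P' → and X P'
and X P' $      and c - y and y $    match 'and'
X P' $          c - y and y $        output X → F X'
F X' P' $       c - y and y $        output F → D F'
D F' X' P' $    c - y and y $        output D → c
c F' X' P' $    c - y and y $        match 'c'
F' X' P' $      - y and y $          output F' → - D F'
- D F' X' P' $  - y and y $          match '-'
D F' X' P' $    y and y $            output D → y
y F' X' P' $    y and y $            match 'y'
F' X' P' $      and y $              output F' → ε
X' P' $         and y $              output X' → ε
P' $            and y $              output P' → and X P'
and X P' $      and y $              match 'and'
X P' $          y $                  output X → F X'
F X' P' $       y $                  output F → D F'
D F' X' P' $    y $                  output D → y
y F' X' P' $    y $                  match 'y'
F' X' P' $      $                    output F' → ε
X' P' $         $                    output X' → ε
P' $            $                    output P' → ε
$               $                    accept

The string is accepted.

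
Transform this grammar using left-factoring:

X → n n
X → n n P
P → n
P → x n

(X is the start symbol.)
Left-factoring transforms A → αβ₁ | αβ₂ into A → αA' and A' → β₁ | β₂
(α is the longest common prefix among the alternatives). Repeat until
no nonterminal has two alternatives with a common prefix.

Round 1: X has alternatives sharing prefix 'n n'. Introduce X': X → n n X'
  Add: X' → ε
  Add: X' → P

No remaining common prefixes — done.

Resulting grammar:
X → n n X'
X' → ε
X' → P
P → n
P → x n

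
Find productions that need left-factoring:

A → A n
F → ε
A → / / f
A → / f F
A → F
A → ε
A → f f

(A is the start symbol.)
Left-factoring is needed when two productions for the same non-terminal
share a common prefix on the right-hand side.

Productions for A:
  A → A n
  A → / / f
  A → / f F
  A → F
  A → ε
  A → f f

Found common prefix '/' in productions for A

Answer: Yes, A has productions with common prefix '/'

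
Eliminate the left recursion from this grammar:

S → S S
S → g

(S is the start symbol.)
S is directly left-recursive. The standard transformation for
  A → A α₁ | ... | A α_m | β₁ | ... | β_n
is
  A  → β₁ A' | ... | β_n A'
  A' → α₁ A' | ... | α_m A' | ε

S → g becomes S → g S'
S → S S becomes S' → S S'
Add S' → ε

Resulting grammar:
S → g S'
S' → S S'
S' → ε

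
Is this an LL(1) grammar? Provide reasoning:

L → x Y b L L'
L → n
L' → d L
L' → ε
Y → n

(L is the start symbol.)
No. Predict set conflict for L': { 'd' }

A grammar is LL(1) if for each non-terminal N with multiple productions, the predict sets of those productions are pairwise disjoint, where PREDICT(N → α) = (FIRST(α) \ {ε}) ∪ (FOLLOW(N) if α ⇒* ε).

Relevant sets:
  FOLLOW(L') = { $, 'd' }

For L:
  PREDICT(L → x Y b L L') = { 'x' }
  PREDICT(L → n) = { 'n' }
For L':
  PREDICT(L' → d L) = { 'd' }
  PREDICT(L' → ε) = { $, 'd' }
Y has a single production, so nothing to check there.

Conflict found: Predict set conflict for L': { 'd' }
The grammar is NOT LL(1).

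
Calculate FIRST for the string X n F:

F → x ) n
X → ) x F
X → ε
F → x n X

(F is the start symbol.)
{ ')', 'n' }

FIRST sets of the non-terminals involved (from the grammar, by fixed-point iteration):
  FIRST(X) = { ')', ε }

To compute FIRST(X n F), process the symbols left to right:
Symbol X is a non-terminal. Add FIRST(X) \ {ε} = { ')' }
X is nullable (ε ∈ FIRST(X)), continue to the next symbol.
Symbol n is a terminal. Add 'n' and stop.
FIRST(X n F) = { ')', 'n' }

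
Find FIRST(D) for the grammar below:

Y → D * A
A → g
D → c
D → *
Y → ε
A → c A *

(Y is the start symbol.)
From D → c:
  - c is a terminal: add 'c' and stop
From D → *:
  - '*' is a terminal: add '*' and stop

Collecting: FIRST(D) = { '*', 'c' }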